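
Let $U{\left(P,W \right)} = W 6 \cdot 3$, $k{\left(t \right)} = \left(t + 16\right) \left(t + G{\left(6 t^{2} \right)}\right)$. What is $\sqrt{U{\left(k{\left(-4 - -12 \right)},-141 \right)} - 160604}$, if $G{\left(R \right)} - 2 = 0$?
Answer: $i \sqrt{163142} \approx 403.91 i$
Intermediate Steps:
$G{\left(R \right)} = 2$ ($G{\left(R \right)} = 2 + 0 = 2$)
$k{\left(t \right)} = \left(2 + t\right) \left(16 + t\right)$ ($k{\left(t \right)} = \left(t + 16\right) \left(t + 2\right) = \left(16 + t\right) \left(2 + t\right) = \left(2 + t\right) \left(16 + t\right)$)
$U{\left(P,W \right)} = 18 W$ ($U{\left(P,W \right)} = 6 W 3 = 18 W$)
$\sqrt{U{\left(k{\left(-4 - -12 \right)},-141 \right)} - 160604} = \sqrt{18 \left(-141\right) - 160604} = \sqrt{-2538 - 160604} = \sqrt{-163142} = i \sqrt{163142}$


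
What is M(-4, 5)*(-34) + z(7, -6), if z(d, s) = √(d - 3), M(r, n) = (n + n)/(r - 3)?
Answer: 354/7 ≈ 50.571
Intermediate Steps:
M(r, n) = 2*n/(-3 + r) (M(r, n) = (2*n)/(-3 + r) = 2*n/(-3 + r))
z(d, s) = √(-3 + d)
M(-4, 5)*(-34) + z(7, -6) = (2*5/(-3 - 4))*(-34) + √(-3 + 7) = (2*5/(-7))*(-34) + √4 = (2*5*(-⅐))*(-34) + 2 = -10/7*(-34) + 2 = 340/7 + 2 = 354/7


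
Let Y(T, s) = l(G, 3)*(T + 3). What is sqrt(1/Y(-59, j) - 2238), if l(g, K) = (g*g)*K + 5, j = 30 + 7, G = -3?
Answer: I*sqrt(28073479)/112 ≈ 47.307*I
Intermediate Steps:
j = 37
l(g, K) = 5 + K*g**2 (l(g, K) = g**2*K + 5 = K*g**2 + 5 = 5 + K*g**2)
Y(T, s) = 96 + 32*T (Y(T, s) = (5 + 3*(-3)**2)*(T + 3) = (5 + 3*9)*(3 + T) = (5 + 27)*(3 + T) = 32*(3 + T) = 96 + 32*T)
sqrt(1/Y(-59, j) - 2238) = sqrt(1/(96 + 32*(-59)) - 2238) = sqrt(1/(96 - 1888) - 2238) = sqrt(1/(-1792) - 2238) = sqrt(-1/1792 - 2238) = sqrt(-4010497/1792) = I*sqrt(28073479)/112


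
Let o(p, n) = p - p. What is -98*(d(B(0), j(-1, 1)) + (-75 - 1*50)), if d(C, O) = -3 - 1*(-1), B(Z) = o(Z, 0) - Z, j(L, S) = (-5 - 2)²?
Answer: 12446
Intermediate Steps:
j(L, S) = 49 (j(L, S) = (-7)² = 49)
o(p, n) = 0
B(Z) = -Z (B(Z) = 0 - Z = -Z)
d(C, O) = -2 (d(C, O) = -3 + 1 = -2)
-98*(d(B(0), j(-1, 1)) + (-75 - 1*50)) = -98*(-2 + (-75 - 1*50)) = -98*(-2 + (-75 - 50)) = -98*(-2 - 125) = -98*(-127) = 12446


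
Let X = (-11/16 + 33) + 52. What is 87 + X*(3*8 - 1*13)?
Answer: 16231/16 ≈ 1014.4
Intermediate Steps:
X = 1349/16 (X = (-11*1/16 + 33) + 52 = (-11/16 + 33) + 52 = 517/16 + 52 = 1349/16 ≈ 84.313)
87 + X*(3*8 - 1*13) = 87 + 1349*(3*8 - 1*13)/16 = 87 + 1349*(24 - 13)/16 = 87 + (1349/16)*11 = 87 + 14839/16 = 16231/16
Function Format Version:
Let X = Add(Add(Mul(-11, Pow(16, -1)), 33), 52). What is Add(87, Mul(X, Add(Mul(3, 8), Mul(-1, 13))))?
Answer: Rational(16231, 16) ≈ 1014.4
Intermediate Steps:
X = Rational(1349, 16) (X = Add(Add(Mul(-11, Rational(1, 16)), 33), 52) = Add(Add(Rational(-11, 16), 33), 52) = Add(Rational(517, 16), 52) = Rational(1349, 16) ≈ 84.313)
Add(87, Mul(X, Add(Mul(3, 8), Mul(-1, 13)))) = Add(87, Mul(Rational(1349, 16), Add(Mul(3, 8), Mul(-1, 13)))) = Add(87, Mul(Rational(1349, 16), Add(24, -13))) = Add(87, Mul(Rational(1349, 16), 11)) = Add(87, Rational(14839, 16)) = Rational(16231, 16)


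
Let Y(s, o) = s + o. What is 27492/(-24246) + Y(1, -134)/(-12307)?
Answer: -55853221/49732587 ≈ -1.1231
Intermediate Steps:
Y(s, o) = o + s
27492/(-24246) + Y(1, -134)/(-12307) = 27492/(-24246) + (-134 + 1)/(-12307) = 27492*(-1/24246) - 133*(-1/12307) = -4582/4041 + 133/12307 = -55853221/49732587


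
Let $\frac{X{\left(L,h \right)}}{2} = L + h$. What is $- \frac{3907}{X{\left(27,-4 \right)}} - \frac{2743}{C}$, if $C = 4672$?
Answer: $- \frac{9189841}{107456} \approx -85.522$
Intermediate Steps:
$X{\left(L,h \right)} = 2 L + 2 h$ ($X{\left(L,h \right)} = 2 \left(L + h\right) = 2 L + 2 h$)
$- \frac{3907}{X{\left(27,-4 \right)}} - \frac{2743}{C} = - \frac{3907}{2 \cdot 27 + 2 \left(-4\right)} - \frac{2743}{4672} = - \frac{3907}{54 - 8} - \frac{2743}{4672} = - \frac{3907}{46} - \frac{2743}{4672} = - \frac{9189841}{107456}$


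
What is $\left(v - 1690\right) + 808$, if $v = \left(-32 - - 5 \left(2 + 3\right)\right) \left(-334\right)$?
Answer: $1456$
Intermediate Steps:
$v = 2338$ ($v = \left(-32 - \left(-5\right) 5\right) \left(-334\right) = \left(-32 - -25\right) \left(-334\right) = \left(-32 + 25\right) \left(-334\right) = \left(-7\right) \left(-334\right) = 2338$)
$\left(v - 1690\right) + 808 = \left(2338 - 1690\right) + 808 = 648 + 808 = 1456$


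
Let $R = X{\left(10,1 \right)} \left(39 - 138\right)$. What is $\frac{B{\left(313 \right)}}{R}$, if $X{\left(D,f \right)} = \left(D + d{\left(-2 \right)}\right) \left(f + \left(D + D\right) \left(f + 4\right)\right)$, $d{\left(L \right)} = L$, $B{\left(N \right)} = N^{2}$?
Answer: $- \frac{97969}{79992} \approx -1.2247$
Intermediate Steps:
$X{\left(D,f \right)} = \left(-2 + D\right) \left(f + 2 D \left(4 + f\right)\right)$ ($X{\left(D,f \right)} = \left(D - 2\right) \left(f + \left(D + D\right) \left(f + 4\right)\right) = \left(-2 + D\right) \left(f + 2 D \left(4 + f\right)\right)$)
$R = -79992$ ($R = \left(\left(-16\right) 10 - 2 + 8 \cdot 10^{2} - 30 \cdot 1 + 2 \cdot 1 \cdot 10^{2}\right) \left(39 - 138\right) = \left(-160 - 2 + 8 \cdot 100 - 30 + 2 \cdot 1 \cdot 100\right) \left(-99\right) = \left(-160 - 2 + 800 - 30 + 200\right) \left(-99\right) = 808 \left(-99\right) = -79992$)
$\frac{B{\left(313 \right)}}{R} = \frac{313^{2}}{-79992} = 97969 \left(- \frac{1}{79992}\right) = - \frac{97969}{79992}$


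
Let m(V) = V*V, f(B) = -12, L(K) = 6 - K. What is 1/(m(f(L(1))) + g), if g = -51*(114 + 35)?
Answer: -1/7455 ≈ -0.00013414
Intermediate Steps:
m(V) = V²
g = -7599 (g = -51*149 = -7599)
1/(m(f(L(1))) + g) = 1/((-12)² - 7599) = 1/(144 - 7599) = 1/(-7455) = -1/7455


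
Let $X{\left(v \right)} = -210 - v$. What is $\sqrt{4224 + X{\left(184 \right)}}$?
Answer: $\sqrt{3830} \approx 61.887$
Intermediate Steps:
$\sqrt{4224 + X{\left(184 \right)}} = \sqrt{4224 - 394} = \sqrt{3830}$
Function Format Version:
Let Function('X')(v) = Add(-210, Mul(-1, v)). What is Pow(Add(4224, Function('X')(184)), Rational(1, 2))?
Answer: Pow(3830, Rational(1, 2)) ≈ 61.887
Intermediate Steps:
Pow(Add(4224, Function('X')(184)), Rational(1, 2)) = Pow(Add(4224, Add(-210, Mul(-1, 184))), Rational(1, 2)) = Pow(Add(4224, Add(-210, -184)), Rational(1, 2)) = Pow(Add(4224, -394), Rational(1, 2)) = Pow(3830, Rational(1, 2))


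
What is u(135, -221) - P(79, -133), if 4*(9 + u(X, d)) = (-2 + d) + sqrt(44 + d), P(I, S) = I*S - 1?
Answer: 41773/4 + I*sqrt(177)/4 ≈ 10443.0 + 3.326*I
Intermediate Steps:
P(I, S) = -1 + I*S
u(X, d) = -19/2 + d/4 + sqrt(44 + d)/4 (u(X, d) = -9 + ((-2 + d) + sqrt(44 + d))/4 = -9 + (-2 + d + sqrt(44 + d))/4 = -9 + (-1/2 + d/4 + sqrt(44 + d)/4) = -19/2 + d/4 + sqrt(44 + d)/4)
u(135, -221) - P(79, -133) = (-19/2 + (1/4)*(-221) + sqrt(44 - 221)/4) - (-1 + 79*(-133)) = (-19/2 - 221/4 + sqrt(-177)/4) - (-1 - 10507) = (-19/2 - 221/4 + (I*sqrt(177))/4) - 1*(-10508) = (-19/2 - 221/4 + I*sqrt(177)/4) + 10508 = (-259/4 + I*sqrt(177)/4) + 10508 = 41773/4 + I*sqrt(177)/4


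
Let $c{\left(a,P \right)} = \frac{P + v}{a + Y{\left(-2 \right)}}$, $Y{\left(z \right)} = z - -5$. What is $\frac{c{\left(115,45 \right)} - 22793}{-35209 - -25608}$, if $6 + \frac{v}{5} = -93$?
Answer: $\frac{1345012}{566459} \approx 2.3744$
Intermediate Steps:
$Y{\left(z \right)} = 5 + z$ ($Y{\left(z \right)} = z + 5 = 5 + z$)
$v = -495$ ($v = -30 + 5 \left(-93\right) = -30 - 465 = -495$)
$c{\left(a,P \right)} = \frac{-495 + P}{3 + a}$ ($c{\left(a,P \right)} = \frac{P - 495}{a + \left(5 - 2\right)} = \frac{-495 + P}{a + 3} = \frac{-495 + P}{3 + a}$)
$\frac{c{\left(115,45 \right)} - 22793}{-35209 - -25608} = \frac{\frac{-495 + 45}{3 + 115} - 22793}{-35209 - -25608} = \frac{\frac{1}{118} \left(-450\right) - 22793}{-35209 + 25608} = \frac{\frac{1}{118} \left(-450\right) - 22793}{-9601} = \left(- \frac{225}{59} - 22793\right) \left(- \frac{1}{9601}\right) = \left(- \frac{1345012}{59}\right) \left(- \frac{1}{9601}\right) = \frac{1345012}{566459}$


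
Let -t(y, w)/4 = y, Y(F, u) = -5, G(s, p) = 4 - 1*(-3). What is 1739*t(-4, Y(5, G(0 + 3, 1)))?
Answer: 27824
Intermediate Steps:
G(s, p) = 7 (G(s, p) = 4 + 3 = 7)
t(y, w) = -4*y
1739*t(-4, Y(5, G(0 + 3, 1))) = 1739*(-4*(-4)) = 1739*16 = 27824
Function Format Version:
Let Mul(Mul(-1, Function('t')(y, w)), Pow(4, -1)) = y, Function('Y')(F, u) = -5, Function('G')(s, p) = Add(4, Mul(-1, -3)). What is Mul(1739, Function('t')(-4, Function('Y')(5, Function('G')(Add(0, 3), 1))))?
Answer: 27824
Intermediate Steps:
Function('G')(s, p) = 7 (Function('G')(s, p) = Add(4, 3) = 7)
Function('t')(y, w) = Mul(-4, y)
Mul(1739, Function('t')(-4, Function('Y')(5, Function('G')(Add(0, 3), 1)))) = Mul(1739, Mul(-4, -4)) = Mul(1739, 16) = 27824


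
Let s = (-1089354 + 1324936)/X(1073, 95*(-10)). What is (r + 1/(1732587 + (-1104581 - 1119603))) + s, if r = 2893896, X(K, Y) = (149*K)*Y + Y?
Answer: 108037483484529055323/37332883953850 ≈ 2.8939e+6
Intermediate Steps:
X(K, Y) = Y + 149*K*Y (X(K, Y) = 149*K*Y + Y = Y + 149*K*Y)
s = -117791/75942050 (s = (-1089354 + 1324936)/(((95*(-10))*(1 + 149*1073))) = 235582/((-950*(1 + 159877))) = 235582/((-950*159878)) = 235582/(-151884100) = 235582*(-1/151884100) = -117791/75942050 ≈ -0.0015511)
(r + 1/(1732587 + (-1104581 - 1119603))) + s = (2893896 + 1/(1732587 + (-1104581 - 1119603))) - 117791/75942050 = (2893896 + 1/(1732587 - 2224184)) - 117791/75942050 = (2893896 + 1/(-491597)) - 117791/75942050 = (2893896 - 1/491597) - 117791/75942050 = 1422630591911/491597 - 117791/75942050 = 108037483484529055323/37332883953850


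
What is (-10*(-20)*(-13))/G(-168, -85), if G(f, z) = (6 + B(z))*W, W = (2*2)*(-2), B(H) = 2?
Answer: 325/8 ≈ 40.625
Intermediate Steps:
W = -8 (W = 4*(-2) = -8)
G(f, z) = -64 (G(f, z) = (6 + 2)*(-8) = 8*(-8) = -64)
(-10*(-20)*(-13))/G(-168, -85) = (-10*(-20)*(-13))/(-64) = (200*(-13))*(-1/64) = -2600*(-1/64) = 325/8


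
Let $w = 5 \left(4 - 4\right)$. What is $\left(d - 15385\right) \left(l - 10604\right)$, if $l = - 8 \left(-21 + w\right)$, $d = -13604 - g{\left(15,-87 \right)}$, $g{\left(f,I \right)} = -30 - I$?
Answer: $303124056$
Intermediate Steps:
$w = 0$ ($w = 5 \cdot 0 = 0$)
$d = -13661$ ($d = -13604 - \left(-30 - -87\right) = -13604 - \left(-30 + 87\right) = -13604 - 57 = -13661$)
$l = 168$ ($l = - 8 \left(-21 + 0\right) = \left(-8\right) \left(-21\right) = 168$)
$\left(d - 15385\right) \left(l - 10604\right) = \left(-13661 - 15385\right) \left(168 - 10604\right) = \left(-29046\right) \left(-10436\right) = 303124056$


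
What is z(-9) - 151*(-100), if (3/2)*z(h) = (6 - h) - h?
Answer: 15116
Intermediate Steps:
z(h) = 4 - 4*h/3 (z(h) = 2*((6 - h) - h)/3 = 2*(6 - 2*h)/3 = 4 - 4*h/3)
z(-9) - 151*(-100) = (4 - 4/3*(-9)) - 151*(-100) = (4 + 12) + 15100 = 16 + 15100 = 15116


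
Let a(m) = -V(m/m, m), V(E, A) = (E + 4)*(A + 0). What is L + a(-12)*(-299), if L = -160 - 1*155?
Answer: -18255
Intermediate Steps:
V(E, A) = A*(4 + E) (V(E, A) = (4 + E)*A = A*(4 + E))
L = -315 (L = -160 - 155 = -315)
a(m) = -5*m (a(m) = -m*(4 + m/m) = -m*(4 + 1) = -m*5 = -5*m)
L + a(-12)*(-299) = -315 - 5*(-12)*(-299) = -315 + 60*(-299) = -315 - 17940 = -18255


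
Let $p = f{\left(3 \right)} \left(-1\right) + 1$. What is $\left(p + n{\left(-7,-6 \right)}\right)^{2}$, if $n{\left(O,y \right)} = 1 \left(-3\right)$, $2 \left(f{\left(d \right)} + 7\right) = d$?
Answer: $\frac{49}{4} \approx 12.25$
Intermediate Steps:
$f{\left(d \right)} = -7 + \frac{d}{2}$
$n{\left(O,y \right)} = -3$
$p = \frac{13}{2}$ ($p = \left(-7 + \frac{1}{2} \cdot 3\right) \left(-1\right) + 1 = \left(-7 + \frac{3}{2}\right) \left(-1\right) + 1 = \left(- \frac{11}{2}\right) \left(-1\right) + 1 = \frac{11}{2} + 1 = \frac{13}{2} \approx 6.5$)
$\left(p + n{\left(-7,-6 \right)}\right)^{2} = \left(\frac{13}{2} - 3\right)^{2} = \left(\frac{7}{2}\right)^{2} = \frac{49}{4}$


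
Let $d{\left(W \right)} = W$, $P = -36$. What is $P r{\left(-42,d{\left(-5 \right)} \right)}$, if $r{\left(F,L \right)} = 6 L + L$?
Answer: $1260$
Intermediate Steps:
$r{\left(F,L \right)} = 7 L$
$P r{\left(-42,d{\left(-5 \right)} \right)} = - 36 \cdot 7 \left(-5\right) = \left(-36\right) \left(-35\right) = 1260$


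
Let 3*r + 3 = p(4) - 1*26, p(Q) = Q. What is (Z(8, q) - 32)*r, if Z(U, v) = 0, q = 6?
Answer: 800/3 ≈ 266.67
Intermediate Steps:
r = -25/3 (r = -1 + (4 - 1*26)/3 = -1 + (4 - 26)/3 = -1 + (1/3)*(-22) = -1 - 22/3 = -25/3 ≈ -8.3333)
(Z(8, q) - 32)*r = (0 - 32)*(-25/3) = -32*(-25/3) = 800/3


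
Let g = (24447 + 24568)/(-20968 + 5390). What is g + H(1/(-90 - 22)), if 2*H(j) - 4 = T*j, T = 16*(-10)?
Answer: -47123/109046 ≈ -0.43214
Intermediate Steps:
T = -160
H(j) = 2 - 80*j (H(j) = 2 + (-160*j)/2 = 2 - 80*j)
g = -49015/15578 (g = 49015/(-15578) = 49015*(-1/15578) = -49015/15578 ≈ -3.1464)
g + H(1/(-90 - 22)) = -49015/15578 + (2 - 80/(-90 - 22)) = -49015/15578 + (2 - 80/(-112)) = -49015/15578 + (2 - 80*(-1/112)) = -49015/15578 + (2 + 5/7) = -49015/15578 + 19/7 = -47123/109046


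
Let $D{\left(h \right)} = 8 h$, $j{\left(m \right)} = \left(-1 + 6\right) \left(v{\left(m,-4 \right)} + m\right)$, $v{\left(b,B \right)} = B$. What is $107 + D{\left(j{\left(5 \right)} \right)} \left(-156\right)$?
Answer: $-6133$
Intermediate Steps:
$j{\left(m \right)} = -20 + 5 m$ ($j{\left(m \right)} = \left(-1 + 6\right) \left(-4 + m\right) = 5 \left(-4 + m\right) = -20 + 5 m$)
$107 + D{\left(j{\left(5 \right)} \right)} \left(-156\right) = 107 + 8 \left(-20 + 5 \cdot 5\right) \left(-156\right) = 107 + 8 \left(-20 + 25\right) \left(-156\right) = 107 + 8 \cdot 5 \left(-156\right) = 107 + 40 \left(-156\right) = 107 - 6240 = -6133$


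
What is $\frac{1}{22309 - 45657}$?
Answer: $- \frac{1}{23348} \approx -4.283 \cdot 10^{-5}$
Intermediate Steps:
$\frac{1}{22309 - 45657} = \frac{1}{-23348} = - \frac{1}{23348}$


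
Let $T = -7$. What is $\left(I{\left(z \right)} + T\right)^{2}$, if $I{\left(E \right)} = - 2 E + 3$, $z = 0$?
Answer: $16$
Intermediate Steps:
$I{\left(E \right)} = 3 - 2 E$
$\left(I{\left(z \right)} + T\right)^{2} = \left(\left(3 - 0\right) - 7\right)^{2} = \left(\left(3 + 0\right) - 7\right)^{2} = \left(3 - 7\right)^{2} = \left(-4\right)^{2} = 16$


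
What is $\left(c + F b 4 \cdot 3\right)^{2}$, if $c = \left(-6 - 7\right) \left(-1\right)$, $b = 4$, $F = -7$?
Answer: $104329$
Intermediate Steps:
$c = 13$ ($c = \left(-13\right) \left(-1\right) = 13$)
$\left(c + F b 4 \cdot 3\right)^{2} = \left(13 + \left(-7\right) 4 \cdot 4 \cdot 3\right)^{2} = \left(13 - 336\right)^{2} = \left(-323\right)^{2} = 104329$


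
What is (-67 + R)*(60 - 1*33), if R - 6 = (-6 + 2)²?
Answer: -1215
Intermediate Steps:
R = 22 (R = 6 + (-6 + 2)² = 6 + (-4)² = 6 + 16 = 22)
(-67 + R)*(60 - 1*33) = (-67 + 22)*(60 - 1*33) = -45*(60 - 33) = -45*27 = -1215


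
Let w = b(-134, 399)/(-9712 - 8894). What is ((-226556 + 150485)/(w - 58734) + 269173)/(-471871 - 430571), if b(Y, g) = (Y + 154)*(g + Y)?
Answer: -147078194750509/493098867936984 ≈ -0.29827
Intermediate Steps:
b(Y, g) = (154 + Y)*(Y + g)
w = -2650/9303 (w = ((-134)**2 + 154*(-134) + 154*399 - 134*399)/(-9712 - 8894) = (17956 - 20636 + 61446 - 53466)/(-18606) = 5300*(-1/18606) = -2650/9303 ≈ -0.28485)
((-226556 + 150485)/(w - 58734) + 269173)/(-471871 - 430571) = ((-226556 + 150485)/(-2650/9303 - 58734) + 269173)/(-471871 - 430571) = (-76071/(-546405052/9303) + 269173)/(-902442) = (-76071*(-9303/546405052) + 269173)*(-1/902442) = (707688513/546405052 + 269173)*(-1/902442) = (147078194750509/546405052)*(-1/902442) = -147078194750509/493098867936984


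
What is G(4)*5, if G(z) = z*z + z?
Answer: 100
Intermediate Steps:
G(z) = z + z**2 (G(z) = z**2 + z = z + z**2)
G(4)*5 = (4*(1 + 4))*5 = (4*5)*5 = 20*5 = 100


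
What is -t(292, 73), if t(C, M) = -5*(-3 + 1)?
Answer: -10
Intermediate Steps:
t(C, M) = 10 (t(C, M) = -5*(-2) = 10)
-t(292, 73) = -1*10 = -10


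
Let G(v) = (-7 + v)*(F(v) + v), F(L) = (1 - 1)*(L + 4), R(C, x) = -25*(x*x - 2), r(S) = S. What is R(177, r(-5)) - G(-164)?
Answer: -28619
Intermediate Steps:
R(C, x) = 50 - 25*x² (R(C, x) = -25*(x² - 2) = -25*(-2 + x²) = 50 - 25*x²)
F(L) = 0 (F(L) = 0*(4 + L) = 0)
G(v) = v*(-7 + v) (G(v) = (-7 + v)*(0 + v) = (-7 + v)*v = v*(-7 + v))
R(177, r(-5)) - G(-164) = (50 - 25*(-5)²) - (-164)*(-7 - 164) = (50 - 25*25) - (-164)*(-171) = (50 - 625) - 1*28044 = -575 - 28044 = -28619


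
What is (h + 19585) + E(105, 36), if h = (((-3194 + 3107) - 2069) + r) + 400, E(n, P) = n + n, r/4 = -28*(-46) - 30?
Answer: 23071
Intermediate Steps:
r = 5032 (r = 4*(-28*(-46) - 30) = 4*(1288 - 30) = 4*1258 = 5032)
E(n, P) = 2*n
h = 3276 (h = (((-3194 + 3107) - 2069) + 5032) + 400 = ((-87 - 2069) + 5032) + 400 = (-2156 + 5032) + 400 = 2876 + 400 = 3276)
(h + 19585) + E(105, 36) = (3276 + 19585) + 2*105 = 22861 + 210 = 23071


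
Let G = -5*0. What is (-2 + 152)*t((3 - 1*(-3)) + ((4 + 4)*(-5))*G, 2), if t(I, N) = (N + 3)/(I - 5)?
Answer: 750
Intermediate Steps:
G = 0
t(I, N) = (3 + N)/(-5 + I)
(-2 + 152)*t((3 - 1*(-3)) + ((4 + 4)*(-5))*G, 2) = (-2 + 152)*((3 + 2)/(-5 + ((3 - 1*(-3)) + ((4 + 4)*(-5))*0))) = 150*(5/(-5 + ((3 + 3) + (8*(-5))*0))) = 150*(5/(-5 + (6 - 40*0))) = 150*(5/(-5 + (6 + 0))) = 150*(5/(-5 + 6)) = 150*(5/1) = 150*(1*5) = 150*5 = 750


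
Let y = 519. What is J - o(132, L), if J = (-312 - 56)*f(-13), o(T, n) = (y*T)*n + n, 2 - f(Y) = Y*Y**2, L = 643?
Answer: -44860519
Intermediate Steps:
f(Y) = 2 - Y**3 (f(Y) = 2 - Y*Y**2 = 2 - Y**3)
o(T, n) = n + 519*T*n (o(T, n) = (519*T)*n + n = 519*T*n + n = n + 519*T*n)
J = -809232 (J = (-312 - 56)*(2 - 1*(-13)**3) = -368*(2 - 1*(-2197)) = -368*(2 + 2197) = -368*2199 = -809232)
J - o(132, L) = -809232 - 643*(1 + 519*132) = -809232 - 643*(1 + 68508) = -809232 - 643*68509 = -809232 - 1*44051287 = -809232 - 44051287 = -44860519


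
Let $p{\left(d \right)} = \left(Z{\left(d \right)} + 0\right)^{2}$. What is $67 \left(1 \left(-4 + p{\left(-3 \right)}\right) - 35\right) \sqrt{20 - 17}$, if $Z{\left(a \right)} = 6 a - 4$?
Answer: $29815 \sqrt{3} \approx 51641.0$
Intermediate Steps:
$Z{\left(a \right)} = -4 + 6 a$
$p{\left(d \right)} = \left(-4 + 6 d\right)^{2}$ ($p{\left(d \right)} = \left(\left(-4 + 6 d\right) + 0\right)^{2} = \left(-4 + 6 d\right)^{2}$)
$67 \left(1 \left(-4 + p{\left(-3 \right)}\right) - 35\right) \sqrt{20 - 17} = 67 \left(1 \left(-4 + 4 \left(-2 + 3 \left(-3\right)\right)^{2}\right) - 35\right) \sqrt{20 - 17} = 67 \left(1 \left(-4 + 4 \left(-2 - 9\right)^{2}\right) - 35\right) \sqrt{3} = 67 \left(1 \left(-4 + 4 \left(-11\right)^{2}\right) - 35\right) \sqrt{3} = 67 \left(1 \left(-4 + 4 \cdot 121\right) - 35\right) \sqrt{3} = 67 \left(1 \left(-4 + 484\right) - 35\right) \sqrt{3} = 67 \left(1 \cdot 480 - 35\right) \sqrt{3} = 67 \left(480 - 35\right) \sqrt{3} = 67 \cdot 445 \sqrt{3} = 29815 \sqrt{3}$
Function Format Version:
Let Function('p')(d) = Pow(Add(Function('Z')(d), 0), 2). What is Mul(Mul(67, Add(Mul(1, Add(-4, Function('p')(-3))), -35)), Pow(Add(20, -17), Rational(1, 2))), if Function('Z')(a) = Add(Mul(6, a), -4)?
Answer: Mul(29815, Pow(3, Rational(1, 2))) ≈ 51641.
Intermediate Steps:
Function('Z')(a) = Add(-4, Mul(6, a))
Function('p')(d) = Pow(Add(-4, Mul(6, d)), 2) (Function('p')(d) = Pow(Add(Add(-4, Mul(6, d)), 0), 2) = Pow(Add(-4, Mul(6, d)), 2))
Mul(Mul(67, Add(Mul(1, Add(-4, Function('p')(-3))), -35)), Pow(Add(20, -17), Rational(1, 2))) = Mul(Mul(67, Add(Mul(1, Add(-4, Mul(4, Pow(Add(-2, Mul(3, -3)), 2)))), -35)), Pow(Add(20, -17), Rational(1, 2))) = Mul(Mul(67, Add(Mul(1, Add(-4, Mul(4, Pow(Add(-2, -9), 2)))), -35)), Pow(3, Rational(1, 2))) = Mul(Mul(67, Add(Mul(1, Add(-4, Mul(4, Pow(-11, 2)))), -35)), Pow(3, Rational(1, 2))) = Mul(Mul(67, Add(Mul(1, Add(-4, Mul(4, 121))), -35)), Pow(3, Rational(1, 2))) = Mul(Mul(67, Add(Mul(1, Add(-4, 484)), -35)), Pow(3, Rational(1, 2))) = Mul(Mul(67, Add(Mul(1, 480), -35)), Pow(3, Rational(1, 2))) = Mul(Mul(67, Add(480, -35)), Pow(3, Rational(1, 2))) = Mul(Mul(67, 445), Pow(3, Rational(1, 2))) = Mul(29815, Pow(3, Rational(1, 2)))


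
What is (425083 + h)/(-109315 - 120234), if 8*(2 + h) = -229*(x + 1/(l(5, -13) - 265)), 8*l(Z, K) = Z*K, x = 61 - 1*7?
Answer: -3701699001/2006258260 ≈ -1.8451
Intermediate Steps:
x = 54 (x = 61 - 7 = 54)
l(Z, K) = K*Z/8 (l(Z, K) = (Z*K)/8 = (K*Z)/8 = K*Z/8)
h = -13526419/8740 (h = -2 + (-229*(54 + 1/((⅛)*(-13)*5 - 265)))/8 = -2 + (-229*(54 + 1/(-65/8 - 265)))/8 = -2 + (-229*(54 + 1/(-2185/8)))/8 = -2 + (-229*(54 - 8/2185))/8 = -2 + (-229*117982/2185)/8 = -2 + (⅛)*(-27017878/2185) = -2 - 13508939/8740 = -13526419/8740 ≈ -1547.6)
(425083 + h)/(-109315 - 120234) = (425083 - 13526419/8740)/(-109315 - 120234) = (3701699001/8740)/(-229549) = (3701699001/8740)*(-1/229549) = -3701699001/2006258260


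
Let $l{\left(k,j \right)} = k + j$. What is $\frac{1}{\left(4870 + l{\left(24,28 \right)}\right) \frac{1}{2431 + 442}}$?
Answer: $\frac{2873}{4922} \approx 0.58371$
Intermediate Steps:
$l{\left(k,j \right)} = j + k$
$\frac{1}{\left(4870 + l{\left(24,28 \right)}\right) \frac{1}{2431 + 442}} = \frac{1}{\left(4870 + \left(28 + 24\right)\right) \frac{1}{2431 + 442}} = \frac{1}{\left(4870 + 52\right) \frac{1}{2873}} = \frac{1}{4922 \cdot \frac{1}{2873}} = \frac{1}{\frac{4922}{2873}} = \frac{2873}{4922}$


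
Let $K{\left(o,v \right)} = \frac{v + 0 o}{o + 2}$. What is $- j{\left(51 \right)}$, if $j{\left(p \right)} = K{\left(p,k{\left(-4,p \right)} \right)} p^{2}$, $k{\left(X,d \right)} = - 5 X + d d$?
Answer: $- \frac{6817221}{53} \approx -1.2863 \cdot 10^{5}$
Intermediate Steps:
$k{\left(X,d \right)} = d^{2} - 5 X$ ($k{\left(X,d \right)} = - 5 X + d^{2} = d^{2} - 5 X$)
$K{\left(o,v \right)} = \frac{v}{2 + o}$ ($K{\left(o,v \right)} = \frac{v + 0}{2 + o} = \frac{v}{2 + o}$)
$j{\left(p \right)} = \frac{p^{2} \left(20 + p^{2}\right)}{2 + p}$ ($j{\left(p \right)} = \frac{p^{2} - -20}{2 + p} p^{2} = \frac{p^{2} + 20}{2 + p} p^{2} = \frac{20 + p^{2}}{2 + p} p^{2} = \frac{p^{2} \left(20 + p^{2}\right)}{2 + p}$)
$- j{\left(51 \right)} = - \frac{51^{2} \left(20 + 51^{2}\right)}{2 + 51} = - \frac{2601 \left(20 + 2601\right)}{53} = - \frac{2601 \cdot 2621}{53} = \left(-1\right) \frac{6817221}{53} = - \frac{6817221}{53}$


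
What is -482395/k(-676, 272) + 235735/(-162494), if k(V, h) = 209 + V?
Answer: 78276204885/75884698 ≈ 1031.5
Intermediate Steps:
-482395/k(-676, 272) + 235735/(-162494) = -482395/(209 - 676) + 235735/(-162494) = -482395/(-467) + 235735*(-1/162494) = -482395*(-1/467) - 235735/162494 = 482395/467 - 235735/162494 = 78276204885/75884698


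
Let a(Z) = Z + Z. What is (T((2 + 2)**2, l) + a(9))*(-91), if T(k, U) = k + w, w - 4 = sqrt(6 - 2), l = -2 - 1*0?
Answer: -3640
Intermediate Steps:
l = -2 (l = -2 + 0 = -2)
a(Z) = 2*Z
w = 6 (w = 4 + sqrt(6 - 2) = 4 + sqrt(4) = 4 + 2 = 6)
T(k, U) = 6 + k (T(k, U) = k + 6 = 6 + k)
(T((2 + 2)**2, l) + a(9))*(-91) = ((6 + (2 + 2)**2) + 2*9)*(-91) = ((6 + 4**2) + 18)*(-91) = ((6 + 16) + 18)*(-91) = (22 + 18)*(-91) = 40*(-91) = -3640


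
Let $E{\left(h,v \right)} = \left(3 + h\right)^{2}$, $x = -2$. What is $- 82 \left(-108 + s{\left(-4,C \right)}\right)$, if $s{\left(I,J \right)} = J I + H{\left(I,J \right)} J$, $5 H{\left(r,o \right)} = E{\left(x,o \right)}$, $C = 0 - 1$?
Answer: $\frac{42722}{5} \approx 8544.4$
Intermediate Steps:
$C = -1$
$H{\left(r,o \right)} = \frac{1}{5}$ ($H{\left(r,o \right)} = \frac{\left(3 - 2\right)^{2}}{5} = \frac{1^{2}}{5} = \frac{1}{5} \cdot 1 = \frac{1}{5}$)
$s{\left(I,J \right)} = \frac{J}{5} + I J$ ($s{\left(I,J \right)} = J I + \frac{J}{5} = I J + \frac{J}{5} = \frac{J}{5} + I J$)
$- 82 \left(-108 + s{\left(-4,C \right)}\right) = - 82 \left(-108 - \left(\frac{1}{5} - 4\right)\right) = - 82 \left(-108 - - \frac{19}{5}\right) = - 82 \left(-108 + \frac{19}{5}\right) = \left(-82\right) \left(- \frac{521}{5}\right) = \frac{42722}{5}$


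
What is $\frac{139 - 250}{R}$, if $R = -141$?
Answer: $\frac{37}{47} \approx 0.78723$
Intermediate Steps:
$\frac{139 - 250}{R} = \frac{139 - 250}{-141} = \left(-111\right) \left(- \frac{1}{141}\right) = \frac{37}{47}$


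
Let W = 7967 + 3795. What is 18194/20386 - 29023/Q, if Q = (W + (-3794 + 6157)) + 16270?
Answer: -19328124/309816235 ≈ -0.062386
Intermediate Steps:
W = 11762
Q = 30395 (Q = (11762 + (-3794 + 6157)) + 16270 = (11762 + 2363) + 16270 = 14125 + 16270 = 30395)
18194/20386 - 29023/Q = 18194/20386 - 29023/30395 = 18194*(1/20386) - 29023*1/30395 = 9097/10193 - 29023/30395 = -19328124/309816235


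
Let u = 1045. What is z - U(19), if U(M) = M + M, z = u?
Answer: 1007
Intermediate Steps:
z = 1045
U(M) = 2*M
z - U(19) = 1045 - 2*19 = 1045 - 1*38 = 1045 - 38 = 1007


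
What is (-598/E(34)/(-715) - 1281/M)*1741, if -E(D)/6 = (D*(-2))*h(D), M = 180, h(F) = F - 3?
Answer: -1077372584/86955 ≈ -12390.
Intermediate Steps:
h(F) = -3 + F
E(D) = 12*D*(-3 + D) (E(D) = -6*D*(-2)*(-3 + D) = -6*(-2*D)*(-3 + D) = -(-12)*D*(-3 + D) = 12*D*(-3 + D))
(-598/E(34)/(-715) - 1281/M)*1741 = (-598*1/(408*(-3 + 34))/(-715) - 1281/180)*1741 = (-598/(12*34*31)*(-1/715) - 1281*1/180)*1741 = (-598/12648*(-1/715) - 427/60)*1741 = (-598*1/12648*(-1/715) - 427/60)*1741 = (-299/6324*(-1/715) - 427/60)*1741 = (23/347820 - 427/60)*1741 = -618824/86955*1741 = -1077372584/86955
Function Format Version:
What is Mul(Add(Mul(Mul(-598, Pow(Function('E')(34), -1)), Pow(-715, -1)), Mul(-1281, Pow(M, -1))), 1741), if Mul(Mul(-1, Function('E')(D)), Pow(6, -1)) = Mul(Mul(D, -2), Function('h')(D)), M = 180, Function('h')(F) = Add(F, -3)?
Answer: Rational(-1077372584, 86955) ≈ -12390.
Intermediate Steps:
Function('h')(F) = Add(-3, F)
Function('E')(D) = Mul(12, D, Add(-3, D)) (Function('E')(D) = Mul(-6, Mul(Mul(D, -2), Add(-3, D))) = Mul(-6, Mul(Mul(-2, D), Add(-3, D))) = Mul(-6, Mul(-2, D, Add(-3, D))) = Mul(12, D, Add(-3, D)))
Mul(Add(Mul(Mul(-598, Pow(Function('E')(34), -1)), Pow(-715, -1)), Mul(-1281, Pow(M, -1))), 1741) = Mul(Add(Mul(Mul(-598, Pow(Mul(12, 34, Add(-3, 34)), -1)), Pow(-715, -1)), Mul(-1281, Pow(180, -1))), 1741) = Mul(Add(Mul(Mul(-598, Pow(Mul(12, 34, 31), -1)), Rational(-1, 715)), Mul(-1281, Rational(1, 180))), 1741) = Mul(Add(Mul(Mul(-598, Pow(12648, -1)), Rational(-1, 715)), Rational(-427, 60)), 1741) = Mul(Add(Mul(Mul(-598, Rational(1, 12648)), Rational(-1, 715)), Rational(-427, 60)), 1741) = Mul(Add(Mul(Rational(-299, 6324), Rational(-1, 715)), Rational(-427, 60)), 1741) = Mul(Add(Rational(23, 347820), Rational(-427, 60)), 1741) = Mul(Rational(-618824, 86955), 1741) = Rational(-1077372584, 86955)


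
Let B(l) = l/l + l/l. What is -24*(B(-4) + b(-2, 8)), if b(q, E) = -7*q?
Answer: -384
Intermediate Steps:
B(l) = 2 (B(l) = 1 + 1 = 2)
-24*(B(-4) + b(-2, 8)) = -24*(2 - 7*(-2)) = -24*(2 + 14) = -24*16 = -384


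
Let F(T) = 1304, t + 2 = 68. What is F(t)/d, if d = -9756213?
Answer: -1304/9756213 ≈ -0.00013366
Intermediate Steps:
t = 66 (t = -2 + 68 = 66)
F(t)/d = 1304/(-9756213) = 1304*(-1/9756213) = -1304/9756213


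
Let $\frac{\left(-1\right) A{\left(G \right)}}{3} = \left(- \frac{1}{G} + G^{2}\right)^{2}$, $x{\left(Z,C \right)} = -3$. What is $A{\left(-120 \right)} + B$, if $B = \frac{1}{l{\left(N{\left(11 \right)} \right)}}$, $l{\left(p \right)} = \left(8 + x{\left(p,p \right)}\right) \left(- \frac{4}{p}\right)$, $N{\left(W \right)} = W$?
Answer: $- \frac{2985987458641}{4800} \approx -6.2208 \cdot 10^{8}$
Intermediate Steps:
$l{\left(p \right)} = - \frac{20}{p}$ ($l{\left(p \right)} = \left(8 - 3\right) \left(- \frac{4}{p}\right) = 5 \left(- \frac{4}{p}\right) = - \frac{20}{p}$)
$B = - \frac{11}{20}$ ($B = \frac{1}{\left(-20\right) \frac{1}{11}} = \frac{1}{- \frac{20}{11}} = - \frac{11}{20} \approx -0.55$)
$A{\left(G \right)} = - 3 \left(G^{2} - \frac{1}{G}\right)^{2}$ ($A{\left(G \right)} = - 3 \left(- \frac{1}{G} + G^{2}\right)^{2} = - 3 \left(G^{2} - \frac{1}{G}\right)^{2}$)
$A{\left(-120 \right)} + B = - \frac{3 \left(-1 + \left(-120\right)^{3}\right)^{2}}{14400} - \frac{11}{20} = \left(-3\right) \frac{1}{14400} \left(-1 - 1728000\right)^{2} - \frac{11}{20} = \left(-3\right) \frac{1}{14400} \left(-1728001\right)^{2} - \frac{11}{20} = \left(-3\right) \frac{1}{14400} \cdot 2985987456001 - \frac{11}{20} = - \frac{2985987456001}{4800} - \frac{11}{20} = - \frac{2985987458641}{4800}$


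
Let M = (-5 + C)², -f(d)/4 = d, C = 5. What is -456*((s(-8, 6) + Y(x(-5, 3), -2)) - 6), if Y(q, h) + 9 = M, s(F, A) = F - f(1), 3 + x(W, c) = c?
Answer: 8664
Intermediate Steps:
f(d) = -4*d
x(W, c) = -3 + c
s(F, A) = 4 + F (s(F, A) = F - (-4) = F - 1*(-4) = F + 4 = 4 + F)
M = 0 (M = (-5 + 5)² = 0² = 0)
Y(q, h) = -9 (Y(q, h) = -9 + 0 = -9)
-456*((s(-8, 6) + Y(x(-5, 3), -2)) - 6) = -456*(((4 - 8) - 9) - 6) = -456*((-4 - 9) - 6) = -456*(-13 - 6) = -456*(-19) = 8664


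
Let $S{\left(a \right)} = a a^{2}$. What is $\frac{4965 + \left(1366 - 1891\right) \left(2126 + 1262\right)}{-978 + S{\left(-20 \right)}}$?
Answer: $\frac{1773735}{8978} \approx 197.56$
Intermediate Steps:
$S{\left(a \right)} = a^{3}$
$\frac{4965 + \left(1366 - 1891\right) \left(2126 + 1262\right)}{-978 + S{\left(-20 \right)}} = \frac{4965 + \left(1366 - 1891\right) \left(2126 + 1262\right)}{-978 + \left(-20\right)^{3}} = \frac{4965 - 1778700}{-978 - 8000} = \frac{4965 - 1778700}{-8978} = \left(-1773735\right) \left(- \frac{1}{8978}\right) = \frac{1773735}{8978}$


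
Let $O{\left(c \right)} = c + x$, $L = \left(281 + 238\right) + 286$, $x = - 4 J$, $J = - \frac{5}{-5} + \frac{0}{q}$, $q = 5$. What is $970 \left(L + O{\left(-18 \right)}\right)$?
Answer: $759510$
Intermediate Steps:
$J = 1$ ($J = - \frac{5}{-5} + \frac{0}{5} = \left(-5\right) \left(- \frac{1}{5}\right) + 0 \cdot \frac{1}{5} = 1 + 0 = 1$)
$x = -4$ ($x = \left(-4\right) 1 = -4$)
$L = 805$ ($L = 519 + 286 = 805$)
$O{\left(c \right)} = -4 + c$ ($O{\left(c \right)} = c - 4 = -4 + c$)
$970 \left(L + O{\left(-18 \right)}\right) = 970 \left(805 - 22\right) = 970 \cdot 783 = 759510$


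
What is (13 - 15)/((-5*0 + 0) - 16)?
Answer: ⅛ ≈ 0.12500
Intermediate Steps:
(13 - 15)/((-5*0 + 0) - 16) = -2/((0 + 0) - 16) = -2/(0 - 16) = -2/(-16) = -2*(-1/16) = ⅛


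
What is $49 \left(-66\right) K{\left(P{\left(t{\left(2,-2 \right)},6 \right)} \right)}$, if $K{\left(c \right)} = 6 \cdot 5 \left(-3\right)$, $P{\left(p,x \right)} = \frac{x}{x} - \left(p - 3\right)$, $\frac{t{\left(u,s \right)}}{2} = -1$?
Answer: $291060$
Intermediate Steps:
$t{\left(u,s \right)} = -2$ ($t{\left(u,s \right)} = 2 \left(-1\right) = -2$)
$P{\left(p,x \right)} = 4 - p$ ($P{\left(p,x \right)} = 1 - \left(-3 + p\right) = 4 - p$)
$K{\left(c \right)} = -90$ ($K{\left(c \right)} = 30 \left(-3\right) = -90$)
$49 \left(-66\right) K{\left(P{\left(t{\left(2,-2 \right)},6 \right)} \right)} = 49 \left(-66\right) \left(-90\right) = \left(-3234\right) \left(-90\right) = 291060$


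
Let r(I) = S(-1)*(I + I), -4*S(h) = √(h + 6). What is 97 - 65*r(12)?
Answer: 97 + 390*√5 ≈ 969.07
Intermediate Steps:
S(h) = -√(6 + h)/4 (S(h) = -√(h + 6)/4 = -√(6 + h)/4)
r(I) = -I*√5/2 (r(I) = (-√(6 - 1)/4)*(I + I) = (-√5/4)*(2*I) = -I*√5/2)
97 - 65*r(12) = 97 - (-65)*12*√5/2 = 97 - (-390)*√5 = 97 + 390*√5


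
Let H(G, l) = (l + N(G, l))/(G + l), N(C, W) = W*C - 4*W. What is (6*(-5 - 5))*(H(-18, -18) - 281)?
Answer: 17490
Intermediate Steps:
N(C, W) = -4*W + C*W (N(C, W) = C*W - 4*W = -4*W + C*W)
H(G, l) = (l + l*(-4 + G))/(G + l)
(6*(-5 - 5))*(H(-18, -18) - 281) = (6*(-5 - 5))*(-18*(-3 - 18)/(-18 - 18) - 281) = (6*(-10))*(-18*(-21)/(-36) - 281) = -60*(-18*(-1/36)*(-21) - 281) = -60*(-21/2 - 281) = -60*(-583/2) = 17490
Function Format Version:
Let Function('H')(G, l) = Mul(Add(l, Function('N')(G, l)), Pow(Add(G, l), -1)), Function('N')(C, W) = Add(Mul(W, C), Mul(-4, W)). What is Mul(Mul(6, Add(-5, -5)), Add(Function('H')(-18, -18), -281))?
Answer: 17490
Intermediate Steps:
Function('N')(C, W) = Add(Mul(-4, W), Mul(C, W)) (Function('N')(C, W) = Add(Mul(C, W), Mul(-4, W)) = Add(Mul(-4, W), Mul(C, W)))
Function('H')(G, l) = Mul(Pow(Add(G, l), -1), Add(l, Mul(l, Add(-4, G)))) (Function('H')(G, l) = Mul(Add(l, Mul(l, Add(-4, G))), Pow(Add(G, l), -1)) = Mul(Pow(Add(G, l), -1), Add(l, Mul(l, Add(-4, G)))))
Mul(Mul(6, Add(-5, -5)), Add(Function('H')(-18, -18), -281)) = Mul(Mul(6, Add(-5, -5)), Add(Mul(-18, Pow(Add(-18, -18), -1), Add(-3, -18)), -281)) = Mul(Mul(6, -10), Add(Mul(-18, Pow(-36, -1), -21), -281)) = Mul(-60, Add(Mul(-18, Rational(-1, 36), -21), -281)) = Mul(-60, Add(Rational(-21, 2), -281)) = Mul(-60, Rational(-583, 2)) = 17490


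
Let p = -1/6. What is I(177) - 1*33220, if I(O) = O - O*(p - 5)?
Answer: -64257/2 ≈ -32129.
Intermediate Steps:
p = -⅙ (p = -1*⅙ = -⅙ ≈ -0.16667)
I(O) = 37*O/6 (I(O) = O - O*(-⅙ - 5) = O - O*(-31)/6 = O - (-31)*O/6 = O + 31*O/6 = 37*O/6)
I(177) - 1*33220 = (37/6)*177 - 1*33220 = 2183/2 - 33220 = -64257/2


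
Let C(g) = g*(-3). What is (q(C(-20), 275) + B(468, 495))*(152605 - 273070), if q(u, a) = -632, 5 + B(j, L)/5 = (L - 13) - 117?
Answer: -140703120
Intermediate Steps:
C(g) = -3*g
B(j, L) = -675 + 5*L (B(j, L) = -25 + 5*((L - 13) - 117) = -25 + 5*((-13 + L) - 117) = -25 + 5*(-130 + L) = -25 + (-650 + 5*L) = -675 + 5*L)
(q(C(-20), 275) + B(468, 495))*(152605 - 273070) = (-632 + (-675 + 5*495))*(152605 - 273070) = (-632 + (-675 + 2475))*(-120465) = (-632 + 1800)*(-120465) = 1168*(-120465) = -140703120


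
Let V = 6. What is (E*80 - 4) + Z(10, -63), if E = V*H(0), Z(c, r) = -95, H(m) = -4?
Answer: -2019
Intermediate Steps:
E = -24 (E = 6*(-4) = -24)
(E*80 - 4) + Z(10, -63) = (-24*80 - 4) - 95 = (-1920 - 4) - 95 = -1924 - 95 = -2019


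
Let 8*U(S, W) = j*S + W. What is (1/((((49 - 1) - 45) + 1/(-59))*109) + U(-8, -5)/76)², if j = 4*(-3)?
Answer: 12399045201/531429336064 ≈ 0.023331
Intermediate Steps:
j = -12
U(S, W) = -3*S/2 + W/8 (U(S, W) = (-12*S + W)/8 = (W - 12*S)/8 = -3*S/2 + W/8)
(1/((((49 - 1) - 45) + 1/(-59))*109) + U(-8, -5)/76)² = (1/((((49 - 1) - 45) + 1/(-59))*109) + (-3/2*(-8) + (⅛)*(-5))/76)² = ((1/109)/((48 - 45) - 1/59) + (12 - 5/8)*(1/76))² = ((1/109)/(3 - 1/59) + (91/8)*(1/76))² = ((1/109)/(176/59) + 91/608)² = ((59/176)*(1/109) + 91/608)² = (59/19184 + 91/608)² = (111351/728992)² = 12399045201/531429336064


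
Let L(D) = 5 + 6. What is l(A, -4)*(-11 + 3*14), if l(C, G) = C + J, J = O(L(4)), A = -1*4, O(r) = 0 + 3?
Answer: -31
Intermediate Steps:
L(D) = 11
O(r) = 3
A = -4
J = 3
l(C, G) = 3 + C (l(C, G) = C + 3 = 3 + C)
l(A, -4)*(-11 + 3*14) = (3 - 4)*(-11 + 3*14) = -(-11 + 42) = -1*31 = -31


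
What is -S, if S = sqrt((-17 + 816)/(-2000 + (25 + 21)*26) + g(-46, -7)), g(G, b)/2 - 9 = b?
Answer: -sqrt(485817)/402 ≈ -1.7338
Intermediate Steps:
g(G, b) = 18 + 2*b
S = sqrt(485817)/402 (S = sqrt((-17 + 816)/(-2000 + (25 + 21)*26) + (18 + 2*(-7))) = sqrt(799/(-2000 + 46*26) + (18 - 14)) = sqrt(799/(-2000 + 1196) + 4) = sqrt(799/(-804) + 4) = sqrt(799*(-1/804) + 4) = sqrt(-799/804 + 4) = sqrt(2417/804) = sqrt(485817)/402 ≈ 1.7338)
-S = -sqrt(485817)/402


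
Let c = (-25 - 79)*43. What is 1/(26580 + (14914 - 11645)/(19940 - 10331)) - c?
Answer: 1142195716417/255410489 ≈ 4472.0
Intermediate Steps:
c = -4472 (c = -104*43 = -4472)
1/(26580 + (14914 - 11645)/(19940 - 10331)) - c = 1/(26580 + (14914 - 11645)/(19940 - 10331)) - 1*(-4472) = 1/(26580 + 3269/9609) + 4472 = 1/(255410489/9609) + 4472 = 9609/255410489 + 4472 = 1142195716417/255410489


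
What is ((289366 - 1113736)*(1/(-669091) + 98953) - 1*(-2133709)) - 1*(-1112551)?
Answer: -54578179983415480/669091 ≈ -8.1571e+10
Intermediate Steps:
((289366 - 1113736)*(1/(-669091) + 98953) - 1*(-2133709)) - 1*(-1112551) = (-824370*(-1/669091 + 98953) + 2133709) + 1112551 = (-824370*66208561722/669091 + 2133709) + 1112551 = (-54580352026765140/669091 + 2133709) + 1112551 = -54578924381276621/669091 + 1112551 = -54578179983415480/669091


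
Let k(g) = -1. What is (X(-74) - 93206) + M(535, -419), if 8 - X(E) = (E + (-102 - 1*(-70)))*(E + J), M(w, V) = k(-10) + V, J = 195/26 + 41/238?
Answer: -11977200/119 ≈ -1.0065e+5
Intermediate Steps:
J = 913/119 (J = 195*(1/26) + 41*(1/238) = 15/2 + 41/238 = 913/119 ≈ 7.6723)
M(w, V) = -1 + V
X(E) = 8 - (-32 + E)*(913/119 + E) (X(E) = 8 - (E + (-102 - 1*(-70)))*(E + 913/119) = 8 - (E + (-102 + 70))*(913/119 + E) = 8 - (E - 32)*(913/119 + E) = 8 - (-32 + E)*(913/119 + E))
(X(-74) - 93206) + M(535, -419) = ((30168/119 - 1*(-74)**2 + (2895/119)*(-74)) - 93206) + (-1 - 419) = ((30168/119 - 1*5476 - 214230/119) - 93206) - 420 = ((30168/119 - 5476 - 214230/119) - 93206) - 420 = (-835706/119 - 93206) - 420 = -11927220/119 - 420 = -11977200/119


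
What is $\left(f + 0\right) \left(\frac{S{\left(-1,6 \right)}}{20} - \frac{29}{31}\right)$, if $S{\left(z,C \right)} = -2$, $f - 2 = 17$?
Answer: $- \frac{6099}{310} \approx -19.674$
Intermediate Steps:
$f = 19$ ($f = 2 + 17 = 19$)
$\left(f + 0\right) \left(\frac{S{\left(-1,6 \right)}}{20} - \frac{29}{31}\right) = \left(19 + 0\right) \left(- \frac{2}{20} - \frac{29}{31}\right) = 19 \left(\left(-2\right) \frac{1}{20} - \frac{29}{31}\right) = 19 \left(- \frac{1}{10} - \frac{29}{31}\right) = 19 \left(- \frac{321}{310}\right) = - \frac{6099}{310}$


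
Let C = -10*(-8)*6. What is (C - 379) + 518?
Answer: 619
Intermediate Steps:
C = 480 (C = 80*6 = 480)
(C - 379) + 518 = (480 - 379) + 518 = 101 + 518 = 619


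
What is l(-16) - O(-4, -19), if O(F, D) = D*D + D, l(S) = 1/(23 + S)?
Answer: -2393/7 ≈ -341.86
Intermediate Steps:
O(F, D) = D + D² (O(F, D) = D² + D = D + D²)
l(-16) - O(-4, -19) = 1/(23 - 16) - (-19)*(1 - 19) = 1/7 - (-19)*(-18) = ⅐ - 1*342 = ⅐ - 342 = -2393/7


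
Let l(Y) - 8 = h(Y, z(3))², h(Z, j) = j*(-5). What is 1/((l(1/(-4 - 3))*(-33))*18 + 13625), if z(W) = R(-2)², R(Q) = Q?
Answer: -1/228727 ≈ -4.3720e-6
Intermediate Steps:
z(W) = 4 (z(W) = (-2)² = 4)
h(Z, j) = -5*j
l(Y) = 408 (l(Y) = 8 + (-5*4)² = 8 + (-20)² = 8 + 400 = 408)
1/((l(1/(-4 - 3))*(-33))*18 + 13625) = 1/((408*(-33))*18 + 13625) = 1/(-13464*18 + 13625) = 1/(-242352 + 13625) = 1/(-228727) = -1/228727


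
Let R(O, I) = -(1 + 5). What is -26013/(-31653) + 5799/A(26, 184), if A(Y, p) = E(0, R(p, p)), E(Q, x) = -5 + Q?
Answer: -61141894/52755 ≈ -1159.0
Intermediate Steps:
R(O, I) = -6 (R(O, I) = -1*6 = -6)
A(Y, p) = -5 (A(Y, p) = -5 + 0 = -5)
-26013/(-31653) + 5799/A(26, 184) = -26013/(-31653) + 5799/(-5) = -26013*(-1/31653) + 5799*(-1/5) = 8671/10551 - 5799/5 = -61141894/52755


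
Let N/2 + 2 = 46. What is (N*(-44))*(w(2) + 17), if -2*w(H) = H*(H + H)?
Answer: -50336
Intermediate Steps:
w(H) = -H² (w(H) = -H*(H + H)/2 = -H*2*H/2 = -H²)
N = 88 (N = -4 + 2*46 = -4 + 92 = 88)
(N*(-44))*(w(2) + 17) = (88*(-44))*(-1*2² + 17) = -3872*(-1*4 + 17) = -3872*(-4 + 17) = -3872*13 = -50336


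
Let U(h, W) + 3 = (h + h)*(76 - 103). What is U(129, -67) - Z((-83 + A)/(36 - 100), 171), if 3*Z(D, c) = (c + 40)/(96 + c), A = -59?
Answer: -5582380/801 ≈ -6969.3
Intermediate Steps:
Z(D, c) = (40 + c)/(3*(96 + c)) (Z(D, c) = ((c + 40)/(96 + c))/3 = ((40 + c)/(96 + c))/3 = (40 + c)/(3*(96 + c)))
U(h, W) = -3 - 54*h (U(h, W) = -3 + (h + h)*(76 - 103) = -3 + (2*h)*(-27) = -3 - 54*h)
U(129, -67) - Z((-83 + A)/(36 - 100), 171) = (-3 - 54*129) - (40 + 171)/(3*(96 + 171)) = (-3 - 6966) - 211/(3*267) = -6969 - 211/(3*267) = -6969 - 1*211/801 = -6969 - 211/801 = -5582380/801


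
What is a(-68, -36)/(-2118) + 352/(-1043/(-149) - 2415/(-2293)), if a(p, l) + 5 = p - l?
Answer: 855098645/19555494 ≈ 43.727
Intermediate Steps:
a(p, l) = -5 + p - l (a(p, l) = -5 + (p - l) = -5 + p - l)
a(-68, -36)/(-2118) + 352/(-1043/(-149) - 2415/(-2293)) = (-5 - 68 - 1*(-36))/(-2118) + 352/(-1043/(-149) - 2415/(-2293)) = (-5 - 68 + 36)*(-1/2118) + 352/(-1043*(-1/149) - 2415*(-1/2293)) = -37*(-1/2118) + 352/(7 + 2415/2293) = 37/2118 + 352/(18466/2293) = 37/2118 + 352*(2293/18466) = 37/2118 + 403568/9233 = 855098645/19555494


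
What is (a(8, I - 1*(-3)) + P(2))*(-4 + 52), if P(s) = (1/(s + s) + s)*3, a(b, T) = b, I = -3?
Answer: 708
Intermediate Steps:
P(s) = 3*s + 3/(2*s) (P(s) = (1/(2*s) + s)*3 = (s + 1/(2*s))*3 = 3*s + 3/(2*s))
(a(8, I - 1*(-3)) + P(2))*(-4 + 52) = (8 + (3*2 + (3/2)/2))*(-4 + 52) = (8 + (6 + (3/2)*(½)))*48 = (8 + (6 + ¾))*48 = (8 + 27/4)*48 = (59/4)*48 = 708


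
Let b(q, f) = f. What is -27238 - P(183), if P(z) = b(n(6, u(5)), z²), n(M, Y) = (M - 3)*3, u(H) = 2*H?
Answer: -60727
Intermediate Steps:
n(M, Y) = -9 + 3*M (n(M, Y) = (-3 + M)*3 = -9 + 3*M)
P(z) = z²
-27238 - P(183) = -27238 - 1*183² = -27238 - 1*33489 = -27238 - 33489 = -60727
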